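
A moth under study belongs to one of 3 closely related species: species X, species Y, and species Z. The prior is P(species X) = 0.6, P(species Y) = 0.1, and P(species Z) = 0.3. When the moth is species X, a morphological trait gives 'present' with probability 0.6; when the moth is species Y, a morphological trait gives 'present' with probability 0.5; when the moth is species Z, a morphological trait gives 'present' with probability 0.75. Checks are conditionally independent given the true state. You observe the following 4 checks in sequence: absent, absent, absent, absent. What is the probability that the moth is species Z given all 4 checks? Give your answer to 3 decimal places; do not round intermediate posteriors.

0.051

After 'absent': normaliser = 0.4·0.6000 + 0.5·0.1000 + 0.25·0.3000; P(species X) ≈ 0.6575, P(species Y) ≈ 0.1370, P(species Z) ≈ 0.2055
After 'absent': normaliser = 0.4·0.6575 + 0.5·0.1370 + 0.25·0.2055; P(species X) ≈ 0.6869, P(species Y) ≈ 0.1789, P(species Z) ≈ 0.1342
After 'absent': normaliser = 0.4·0.6869 + 0.5·0.1789 + 0.25·0.1342; P(species X) ≈ 0.6908, P(species Y) ≈ 0.2249, P(species Z) ≈ 0.0843
After 'absent': normaliser = 0.4·0.6908 + 0.5·0.2249 + 0.25·0.0843; P(species X) ≈ 0.6742, P(species Y) ≈ 0.2743, P(species Z) ≈ 0.0514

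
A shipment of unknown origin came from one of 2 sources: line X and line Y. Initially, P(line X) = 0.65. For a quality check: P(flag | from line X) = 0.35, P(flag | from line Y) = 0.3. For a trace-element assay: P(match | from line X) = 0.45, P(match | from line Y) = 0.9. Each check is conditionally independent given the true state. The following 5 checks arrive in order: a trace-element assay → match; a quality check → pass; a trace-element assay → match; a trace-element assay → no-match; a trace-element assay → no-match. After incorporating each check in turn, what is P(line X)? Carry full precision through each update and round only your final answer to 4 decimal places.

After a trace-element assay='match': P(line X) = 0.45·0.6500 / (0.45·0.6500 + 0.9·0.3500) ≈ 0.4815
After a quality check='pass': P(line X) = 0.65·0.4815 / (0.65·0.4815 + 0.7·0.5185) ≈ 0.4630
After a trace-element assay='match': P(line X) = 0.45·0.4630 / (0.45·0.4630 + 0.9·0.5370) ≈ 0.3012
After a trace-element assay='no-match': P(line X) = 0.55·0.3012 / (0.55·0.3012 + 0.1·0.6988) ≈ 0.7034
After a trace-element assay='no-match': P(line X) = 0.55·0.7034 / (0.55·0.7034 + 0.1·0.2966) ≈ 0.9288

0.9288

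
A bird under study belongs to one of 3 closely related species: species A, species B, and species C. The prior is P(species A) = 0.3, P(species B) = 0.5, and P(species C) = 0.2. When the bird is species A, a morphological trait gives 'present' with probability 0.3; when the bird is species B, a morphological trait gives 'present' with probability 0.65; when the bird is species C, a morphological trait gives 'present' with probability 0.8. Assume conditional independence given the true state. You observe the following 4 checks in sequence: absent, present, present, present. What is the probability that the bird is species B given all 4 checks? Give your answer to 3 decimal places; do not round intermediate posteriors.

0.648

Apply Bayes' rule sequentially, carrying P(species B) forward.
After 'absent': normaliser = 0.7·0.3000 + 0.35·0.5000 + 0.2·0.2000; P(species A) ≈ 0.4941, P(species B) ≈ 0.4118, P(species C) ≈ 0.0941
After 'present': normaliser = 0.3·0.4941 + 0.65·0.4118 + 0.8·0.0941; P(species A) ≈ 0.3018, P(species B) ≈ 0.5449, P(species C) ≈ 0.1533
After 'present': normaliser = 0.3·0.3018 + 0.65·0.5449 + 0.8·0.1533; P(species A) ≈ 0.1596, P(species B) ≈ 0.6243, P(species C) ≈ 0.2161
After 'present': normaliser = 0.3·0.1596 + 0.65·0.6243 + 0.8·0.2161; P(species A) ≈ 0.0764, P(species B) ≈ 0.6476, P(species C) ≈ 0.2760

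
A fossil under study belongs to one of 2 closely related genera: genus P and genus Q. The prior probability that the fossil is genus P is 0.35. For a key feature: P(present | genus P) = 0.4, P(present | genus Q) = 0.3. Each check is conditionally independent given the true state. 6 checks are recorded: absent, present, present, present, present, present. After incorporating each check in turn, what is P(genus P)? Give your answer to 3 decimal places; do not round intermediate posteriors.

0.660

After 'absent': P(genus P) = 0.6·0.3500 / (0.6·0.3500 + 0.7·0.6500) ≈ 0.3158
After 'present': P(genus P) = 0.4·0.3158 / (0.4·0.3158 + 0.3·0.6842) ≈ 0.3810
After 'present': P(genus P) = 0.4·0.3810 / (0.4·0.3810 + 0.3·0.6190) ≈ 0.4507
After 'present': P(genus P) = 0.4·0.4507 / (0.4·0.4507 + 0.3·0.5493) ≈ 0.5224
After 'present': P(genus P) = 0.4·0.5224 / (0.4·0.5224 + 0.3·0.4776) ≈ 0.5933
After 'present': P(genus P) = 0.4·0.5933 / (0.4·0.5933 + 0.3·0.4067) ≈ 0.6604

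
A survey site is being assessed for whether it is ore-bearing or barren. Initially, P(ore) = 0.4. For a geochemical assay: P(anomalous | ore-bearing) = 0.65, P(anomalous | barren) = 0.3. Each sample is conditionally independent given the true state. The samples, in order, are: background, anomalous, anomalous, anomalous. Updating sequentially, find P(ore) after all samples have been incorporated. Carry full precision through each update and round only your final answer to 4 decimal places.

After 'background': P(ore) = 0.35·0.4000 / (0.35·0.4000 + 0.7·0.6000) ≈ 0.2500
After 'anomalous': P(ore) = 0.65·0.2500 / (0.65·0.2500 + 0.3·0.7500) ≈ 0.4194
After 'anomalous': P(ore) = 0.65·0.4194 / (0.65·0.4194 + 0.3·0.5806) ≈ 0.6101
After 'anomalous': P(ore) = 0.65·0.6101 / (0.65·0.6101 + 0.3·0.3899) ≈ 0.7722

0.7722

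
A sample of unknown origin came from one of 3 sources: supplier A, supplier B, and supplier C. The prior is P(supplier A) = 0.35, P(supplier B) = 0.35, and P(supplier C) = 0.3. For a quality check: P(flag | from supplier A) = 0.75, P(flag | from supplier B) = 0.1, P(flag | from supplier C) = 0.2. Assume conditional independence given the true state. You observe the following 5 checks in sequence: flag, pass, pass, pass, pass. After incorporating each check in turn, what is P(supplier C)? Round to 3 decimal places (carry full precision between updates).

0.506

After 'flag': normaliser = 0.75·0.3500 + 0.1·0.3500 + 0.2·0.3000; P(supplier A) ≈ 0.7343, P(supplier B) ≈ 0.0979, P(supplier C) ≈ 0.1678
After 'pass': normaliser = 0.25·0.7343 + 0.9·0.0979 + 0.8·0.1678; P(supplier A) ≈ 0.4522, P(supplier B) ≈ 0.2171, P(supplier C) ≈ 0.3307
After 'pass': normaliser = 0.25·0.4522 + 0.9·0.2171 + 0.8·0.3307; P(supplier A) ≈ 0.1973, P(supplier B) ≈ 0.3409, P(supplier C) ≈ 0.4618
After 'pass': normaliser = 0.25·0.1973 + 0.9·0.3409 + 0.8·0.4618; P(supplier A) ≈ 0.0680, P(supplier B) ≈ 0.4229, P(supplier C) ≈ 0.5091
After 'pass': normaliser = 0.25·0.0680 + 0.9·0.4229 + 0.8·0.5091; P(supplier A) ≈ 0.0211, P(supplier B) ≈ 0.4728, P(supplier C) ≈ 0.5060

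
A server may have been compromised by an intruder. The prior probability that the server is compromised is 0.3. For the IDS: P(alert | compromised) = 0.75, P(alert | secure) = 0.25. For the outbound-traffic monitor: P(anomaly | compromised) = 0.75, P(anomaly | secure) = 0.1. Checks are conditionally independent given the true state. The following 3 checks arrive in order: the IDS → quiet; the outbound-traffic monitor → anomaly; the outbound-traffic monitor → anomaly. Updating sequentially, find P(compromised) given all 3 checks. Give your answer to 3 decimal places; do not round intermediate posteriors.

0.889

After the IDS='quiet': P(compromised) = 0.25·0.3000 / (0.25·0.3000 + 0.75·0.7000) ≈ 0.1250
After the outbound-traffic monitor='anomaly': P(compromised) = 0.75·0.1250 / (0.75·0.1250 + 0.1·0.8750) ≈ 0.5172
After the outbound-traffic monitor='anomaly': P(compromised) = 0.75·0.5172 / (0.75·0.5172 + 0.1·0.4828) ≈ 0.8893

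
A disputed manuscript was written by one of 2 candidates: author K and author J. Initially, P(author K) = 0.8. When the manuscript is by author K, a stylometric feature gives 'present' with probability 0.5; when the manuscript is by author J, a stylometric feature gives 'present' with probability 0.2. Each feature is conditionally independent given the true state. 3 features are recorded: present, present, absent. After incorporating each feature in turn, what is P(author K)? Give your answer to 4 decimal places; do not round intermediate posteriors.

Each posterior becomes the prior for the next update.
After 'present': P(author K) = 0.5·0.8000 / (0.5·0.8000 + 0.2·0.2000) ≈ 0.9091
After 'present': P(author K) = 0.5·0.9091 / (0.5·0.9091 + 0.2·0.0909) ≈ 0.9615
After 'absent': P(author K) = 0.5·0.9615 / (0.5·0.9615 + 0.8·0.0385) ≈ 0.9398

0.9398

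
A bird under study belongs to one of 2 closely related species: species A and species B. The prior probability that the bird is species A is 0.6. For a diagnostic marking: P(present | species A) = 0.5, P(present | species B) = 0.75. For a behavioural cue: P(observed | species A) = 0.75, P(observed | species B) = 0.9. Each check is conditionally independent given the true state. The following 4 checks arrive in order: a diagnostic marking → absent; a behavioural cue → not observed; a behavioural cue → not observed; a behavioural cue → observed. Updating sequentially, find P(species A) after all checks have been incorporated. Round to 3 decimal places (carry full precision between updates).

0.940

After a diagnostic marking='absent': P(species A) = 0.5·0.6000 / (0.5·0.6000 + 0.25·0.4000) ≈ 0.7500
After a behavioural cue='not observed': P(species A) = 0.25·0.7500 / (0.25·0.7500 + 0.1·0.2500) ≈ 0.8824
After a behavioural cue='not observed': P(species A) = 0.25·0.8824 / (0.25·0.8824 + 0.1·0.1176) ≈ 0.9494
After a behavioural cue='observed': P(species A) = 0.75·0.9494 / (0.75·0.9494 + 0.9·0.0506) ≈ 0.9398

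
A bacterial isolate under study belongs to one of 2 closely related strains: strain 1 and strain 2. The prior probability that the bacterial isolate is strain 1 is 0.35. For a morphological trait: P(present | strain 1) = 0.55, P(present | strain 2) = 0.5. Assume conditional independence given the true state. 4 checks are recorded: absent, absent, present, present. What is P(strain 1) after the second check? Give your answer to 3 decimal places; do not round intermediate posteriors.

Apply Bayes' rule sequentially, carrying P(strain 1) forward.
After 'absent': P(strain 1) = 0.45·0.3500 / (0.45·0.3500 + 0.5·0.6500) ≈ 0.3264
After 'absent': P(strain 1) = 0.45·0.3264 / (0.45·0.3264 + 0.5·0.6736) ≈ 0.3037

0.304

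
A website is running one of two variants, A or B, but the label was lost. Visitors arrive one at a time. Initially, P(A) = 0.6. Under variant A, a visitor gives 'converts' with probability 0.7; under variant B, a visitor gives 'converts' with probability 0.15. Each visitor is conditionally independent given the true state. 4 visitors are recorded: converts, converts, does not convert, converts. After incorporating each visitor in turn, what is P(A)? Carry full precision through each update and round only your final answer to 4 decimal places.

0.9818

After 'converts': P(A) = 0.7·0.6000 / (0.7·0.6000 + 0.15·0.4000) ≈ 0.8750
After 'converts': P(A) = 0.7·0.8750 / (0.7·0.8750 + 0.15·0.1250) ≈ 0.9703
After 'does not convert': P(A) = 0.3·0.9703 / (0.3·0.9703 + 0.85·0.0297) ≈ 0.9202
After 'converts': P(A) = 0.7·0.9202 / (0.7·0.9202 + 0.15·0.0798) ≈ 0.9818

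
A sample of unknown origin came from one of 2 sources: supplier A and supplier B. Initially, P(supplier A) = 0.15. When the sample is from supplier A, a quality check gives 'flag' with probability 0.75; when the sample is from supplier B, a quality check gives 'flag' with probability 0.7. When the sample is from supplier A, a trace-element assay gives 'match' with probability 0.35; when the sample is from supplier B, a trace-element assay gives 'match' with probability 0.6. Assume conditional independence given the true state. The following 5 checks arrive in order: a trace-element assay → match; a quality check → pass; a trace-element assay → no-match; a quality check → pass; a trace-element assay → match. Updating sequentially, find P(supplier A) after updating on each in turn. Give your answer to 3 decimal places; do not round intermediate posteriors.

0.063

After a trace-element assay='match': P(supplier A) = 0.35·0.1500 / (0.35·0.1500 + 0.6·0.8500) ≈ 0.0933
After a quality check='pass': P(supplier A) = 0.25·0.0933 / (0.25·0.0933 + 0.3·0.9067) ≈ 0.0790
After a trace-element assay='no-match': P(supplier A) = 0.65·0.0790 / (0.65·0.0790 + 0.4·0.9210) ≈ 0.1223
After a quality check='pass': P(supplier A) = 0.25·0.1223 / (0.25·0.1223 + 0.3·0.8777) ≈ 0.1041
After a trace-element assay='match': P(supplier A) = 0.35·0.1041 / (0.35·0.1041 + 0.6·0.8959) ≈ 0.0635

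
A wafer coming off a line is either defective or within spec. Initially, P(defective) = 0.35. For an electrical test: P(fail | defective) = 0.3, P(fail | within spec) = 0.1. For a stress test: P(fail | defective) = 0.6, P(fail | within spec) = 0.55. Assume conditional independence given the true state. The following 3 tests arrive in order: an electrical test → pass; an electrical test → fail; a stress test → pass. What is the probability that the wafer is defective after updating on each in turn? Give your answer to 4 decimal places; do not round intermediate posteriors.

Each posterior becomes the prior for the next update.
After an electrical test='pass': P(defective) = 0.7·0.3500 / (0.7·0.3500 + 0.9·0.6500) ≈ 0.2952
After an electrical test='fail': P(defective) = 0.3·0.2952 / (0.3·0.2952 + 0.1·0.7048) ≈ 0.5568
After a stress test='pass': P(defective) = 0.4·0.5568 / (0.4·0.5568 + 0.45·0.4432) ≈ 0.5276

0.5276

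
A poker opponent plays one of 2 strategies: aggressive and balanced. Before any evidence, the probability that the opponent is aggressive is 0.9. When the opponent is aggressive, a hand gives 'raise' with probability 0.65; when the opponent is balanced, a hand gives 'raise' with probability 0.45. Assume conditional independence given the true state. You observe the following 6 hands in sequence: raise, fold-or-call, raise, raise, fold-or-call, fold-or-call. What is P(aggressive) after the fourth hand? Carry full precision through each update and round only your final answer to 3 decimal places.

Apply Bayes' rule sequentially, carrying P(aggressive) forward.
After 'raise': P(aggressive) = 0.65·0.9000 / (0.65·0.9000 + 0.45·0.1000) ≈ 0.9286
After 'fold-or-call': P(aggressive) = 0.35·0.9286 / (0.35·0.9286 + 0.55·0.0714) ≈ 0.8922
After 'raise': P(aggressive) = 0.65·0.8922 / (0.65·0.8922 + 0.45·0.1078) ≈ 0.9228
After 'raise': P(aggressive) = 0.65·0.9228 / (0.65·0.9228 + 0.45·0.0772) ≈ 0.9452

0.945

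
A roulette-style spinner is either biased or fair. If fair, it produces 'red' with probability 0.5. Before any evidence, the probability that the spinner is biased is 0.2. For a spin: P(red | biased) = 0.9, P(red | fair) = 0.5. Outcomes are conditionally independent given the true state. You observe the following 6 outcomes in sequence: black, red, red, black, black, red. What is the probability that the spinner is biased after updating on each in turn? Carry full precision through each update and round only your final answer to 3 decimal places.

0.012

Apply Bayes' rule sequentially, carrying P(biased) forward.
After 'black': P(biased) = 0.1·0.2000 / (0.1·0.2000 + 0.5·0.8000) ≈ 0.0476
After 'red': P(biased) = 0.9·0.0476 / (0.9·0.0476 + 0.5·0.9524) ≈ 0.0826
After 'red': P(biased) = 0.9·0.0826 / (0.9·0.0826 + 0.5·0.9174) ≈ 0.1394
After 'black': P(biased) = 0.1·0.1394 / (0.1·0.1394 + 0.5·0.8606) ≈ 0.0314
After 'black': P(biased) = 0.1·0.0314 / (0.1·0.0314 + 0.5·0.9686) ≈ 0.0064
After 'red': P(biased) = 0.9·0.0064 / (0.9·0.0064 + 0.5·0.9936) ≈ 0.0115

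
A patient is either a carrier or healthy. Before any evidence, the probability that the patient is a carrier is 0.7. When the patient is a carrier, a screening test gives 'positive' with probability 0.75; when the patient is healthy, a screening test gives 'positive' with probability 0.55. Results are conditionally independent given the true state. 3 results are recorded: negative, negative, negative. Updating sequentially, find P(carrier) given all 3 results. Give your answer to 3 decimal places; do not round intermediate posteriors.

0.286

After 'negative': P(carrier) = 0.25·0.7000 / (0.25·0.7000 + 0.45·0.3000) ≈ 0.5645
After 'negative': P(carrier) = 0.25·0.5645 / (0.25·0.5645 + 0.45·0.4355) ≈ 0.4187
After 'negative': P(carrier) = 0.25·0.4187 / (0.25·0.4187 + 0.45·0.5813) ≈ 0.2858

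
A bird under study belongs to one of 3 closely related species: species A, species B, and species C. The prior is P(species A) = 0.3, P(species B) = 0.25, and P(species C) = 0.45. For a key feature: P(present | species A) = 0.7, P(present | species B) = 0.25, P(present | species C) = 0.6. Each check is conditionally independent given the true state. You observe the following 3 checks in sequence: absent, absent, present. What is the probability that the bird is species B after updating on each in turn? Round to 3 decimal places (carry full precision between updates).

Each posterior becomes the prior for the next update.
After 'absent': normaliser = 0.3·0.3000 + 0.75·0.2500 + 0.4·0.4500; P(species A) ≈ 0.1967, P(species B) ≈ 0.4098, P(species C) ≈ 0.3934
After 'absent': normaliser = 0.3·0.1967 + 0.75·0.4098 + 0.4·0.3934; P(species A) ≈ 0.1127, P(species B) ≈ 0.5869, P(species C) ≈ 0.3005
After 'present': normaliser = 0.7·0.1127 + 0.25·0.5869 + 0.6·0.3005; P(species A) ≈ 0.1943, P(species B) ≈ 0.3615, P(species C) ≈ 0.4442

0.361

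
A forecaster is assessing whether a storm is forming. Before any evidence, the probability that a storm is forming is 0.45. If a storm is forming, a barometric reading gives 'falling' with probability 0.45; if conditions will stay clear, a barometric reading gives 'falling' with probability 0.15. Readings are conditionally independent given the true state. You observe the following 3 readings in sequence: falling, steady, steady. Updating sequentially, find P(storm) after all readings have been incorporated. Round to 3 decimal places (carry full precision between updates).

0.507

After 'falling': P(storm) = 0.45·0.4500 / (0.45·0.4500 + 0.15·0.5500) ≈ 0.7105
After 'steady': P(storm) = 0.55·0.7105 / (0.55·0.7105 + 0.85·0.2895) ≈ 0.6136
After 'steady': P(storm) = 0.55·0.6136 / (0.55·0.6136 + 0.85·0.3864) ≈ 0.5068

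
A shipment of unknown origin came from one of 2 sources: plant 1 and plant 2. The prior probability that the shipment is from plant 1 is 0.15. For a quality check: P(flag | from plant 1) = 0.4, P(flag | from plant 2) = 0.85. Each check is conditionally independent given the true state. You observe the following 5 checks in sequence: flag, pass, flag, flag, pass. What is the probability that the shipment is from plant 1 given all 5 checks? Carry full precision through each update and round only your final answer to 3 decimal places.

0.227

After 'flag': P(plant 1) = 0.4·0.1500 / (0.4·0.1500 + 0.85·0.8500) ≈ 0.0767
After 'pass': P(plant 1) = 0.6·0.0767 / (0.6·0.0767 + 0.15·0.9233) ≈ 0.2494
After 'flag': P(plant 1) = 0.4·0.2494 / (0.4·0.2494 + 0.85·0.7506) ≈ 0.1352
After 'flag': P(plant 1) = 0.4·0.1352 / (0.4·0.1352 + 0.85·0.8648) ≈ 0.0685
After 'pass': P(plant 1) = 0.6·0.0685 / (0.6·0.0685 + 0.15·0.9315) ≈ 0.2274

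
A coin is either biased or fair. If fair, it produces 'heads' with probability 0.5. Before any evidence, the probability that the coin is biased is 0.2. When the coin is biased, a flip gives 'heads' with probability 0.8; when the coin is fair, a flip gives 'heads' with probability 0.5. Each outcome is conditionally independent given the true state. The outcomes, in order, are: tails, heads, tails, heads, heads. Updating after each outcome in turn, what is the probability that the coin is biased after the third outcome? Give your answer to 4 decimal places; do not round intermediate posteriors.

After 'tails': P(biased) = 0.2·0.2000 / (0.2·0.2000 + 0.5·0.8000) ≈ 0.0909
After 'heads': P(biased) = 0.8·0.0909 / (0.8·0.0909 + 0.5·0.9091) ≈ 0.1379
After 'tails': P(biased) = 0.2·0.1379 / (0.2·0.1379 + 0.5·0.8621) ≈ 0.0602

0.0602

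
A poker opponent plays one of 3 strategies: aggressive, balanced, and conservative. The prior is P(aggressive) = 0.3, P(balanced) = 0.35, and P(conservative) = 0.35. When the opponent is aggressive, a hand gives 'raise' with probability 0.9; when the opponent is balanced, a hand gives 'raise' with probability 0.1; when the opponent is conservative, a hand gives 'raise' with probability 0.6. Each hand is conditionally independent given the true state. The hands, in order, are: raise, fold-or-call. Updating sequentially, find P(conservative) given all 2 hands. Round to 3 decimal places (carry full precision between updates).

After 'raise': normaliser = 0.9·0.3000 + 0.1·0.3500 + 0.6·0.3500; P(aggressive) ≈ 0.5243, P(balanced) ≈ 0.0680, P(conservative) ≈ 0.4078
After 'fold-or-call': normaliser = 0.1·0.5243 + 0.9·0.0680 + 0.4·0.4078; P(aggressive) ≈ 0.1895, P(balanced) ≈ 0.2211, P(conservative) ≈ 0.5895

0.589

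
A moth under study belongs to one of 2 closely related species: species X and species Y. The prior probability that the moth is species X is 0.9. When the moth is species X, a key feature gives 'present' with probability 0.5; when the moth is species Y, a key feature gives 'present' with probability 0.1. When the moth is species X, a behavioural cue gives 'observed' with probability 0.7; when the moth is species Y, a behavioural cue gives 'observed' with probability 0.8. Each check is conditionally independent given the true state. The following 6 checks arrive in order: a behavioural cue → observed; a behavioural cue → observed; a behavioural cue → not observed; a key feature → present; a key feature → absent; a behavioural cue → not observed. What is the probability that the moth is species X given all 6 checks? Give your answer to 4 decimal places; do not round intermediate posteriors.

After a behavioural cue='observed': P(species X) = 0.7·0.9000 / (0.7·0.9000 + 0.8·0.1000) ≈ 0.8873
After a behavioural cue='observed': P(species X) = 0.7·0.8873 / (0.7·0.8873 + 0.8·0.1127) ≈ 0.8733
After a behavioural cue='not observed': P(species X) = 0.3·0.8733 / (0.3·0.8733 + 0.2·0.1267) ≈ 0.9118
After a key feature='present': P(species X) = 0.5·0.9118 / (0.5·0.9118 + 0.1·0.0882) ≈ 0.9810
After a key feature='absent': P(species X) = 0.5·0.9810 / (0.5·0.9810 + 0.9·0.0190) ≈ 0.9663
After a behavioural cue='not observed': P(species X) = 0.3·0.9663 / (0.3·0.9663 + 0.2·0.0337) ≈ 0.9773

0.9773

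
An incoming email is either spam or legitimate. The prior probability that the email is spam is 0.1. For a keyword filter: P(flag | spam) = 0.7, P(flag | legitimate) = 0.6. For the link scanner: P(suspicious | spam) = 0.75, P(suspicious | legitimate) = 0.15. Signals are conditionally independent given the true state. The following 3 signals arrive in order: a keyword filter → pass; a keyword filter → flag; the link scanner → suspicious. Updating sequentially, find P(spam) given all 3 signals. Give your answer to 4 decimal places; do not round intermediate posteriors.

0.3271

After a keyword filter='pass': P(spam) = 0.3·0.1000 / (0.3·0.1000 + 0.4·0.9000) ≈ 0.0769
After a keyword filter='flag': P(spam) = 0.7·0.0769 / (0.7·0.0769 + 0.6·0.9231) ≈ 0.0886
After the link scanner='suspicious': P(spam) = 0.75·0.0886 / (0.75·0.0886 + 0.15·0.9114) ≈ 0.3271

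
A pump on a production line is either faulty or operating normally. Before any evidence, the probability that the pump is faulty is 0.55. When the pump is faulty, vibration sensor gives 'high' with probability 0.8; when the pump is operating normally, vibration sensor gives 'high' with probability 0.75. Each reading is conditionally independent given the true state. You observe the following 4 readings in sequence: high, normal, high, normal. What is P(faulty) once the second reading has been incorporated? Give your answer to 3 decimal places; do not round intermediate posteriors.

Apply Bayes' rule sequentially, carrying P(faulty) forward.
After 'high': P(faulty) = 0.8·0.5500 / (0.8·0.5500 + 0.75·0.4500) ≈ 0.5659
After 'normal': P(faulty) = 0.2·0.5659 / (0.2·0.5659 + 0.25·0.4341) ≈ 0.5105

0.511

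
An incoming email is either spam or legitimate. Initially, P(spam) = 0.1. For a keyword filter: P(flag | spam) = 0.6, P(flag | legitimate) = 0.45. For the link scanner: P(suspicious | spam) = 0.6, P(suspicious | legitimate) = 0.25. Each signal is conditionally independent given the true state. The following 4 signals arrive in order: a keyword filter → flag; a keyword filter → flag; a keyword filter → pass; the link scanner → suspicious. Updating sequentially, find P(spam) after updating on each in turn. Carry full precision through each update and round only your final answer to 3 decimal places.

Apply Bayes' rule sequentially, carrying P(spam) forward.
After a keyword filter='flag': P(spam) = 0.6·0.1000 / (0.6·0.1000 + 0.45·0.9000) ≈ 0.1290
After a keyword filter='flag': P(spam) = 0.6·0.1290 / (0.6·0.1290 + 0.45·0.8710) ≈ 0.1649
After a keyword filter='pass': P(spam) = 0.4·0.1649 / (0.4·0.1649 + 0.55·0.8351) ≈ 0.1256
After the link scanner='suspicious': P(spam) = 0.6·0.1256 / (0.6·0.1256 + 0.25·0.8744) ≈ 0.2564

0.256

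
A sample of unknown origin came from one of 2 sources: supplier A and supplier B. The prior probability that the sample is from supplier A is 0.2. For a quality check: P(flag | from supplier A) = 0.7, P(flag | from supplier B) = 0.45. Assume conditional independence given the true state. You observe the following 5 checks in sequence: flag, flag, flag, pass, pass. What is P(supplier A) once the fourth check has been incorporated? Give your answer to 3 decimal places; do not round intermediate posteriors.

0.339

After 'flag': P(supplier A) = 0.7·0.2000 / (0.7·0.2000 + 0.45·0.8000) ≈ 0.2800
After 'flag': P(supplier A) = 0.7·0.2800 / (0.7·0.2800 + 0.45·0.7200) ≈ 0.3769
After 'flag': P(supplier A) = 0.7·0.3769 / (0.7·0.3769 + 0.45·0.6231) ≈ 0.4848
After 'pass': P(supplier A) = 0.3·0.4848 / (0.3·0.4848 + 0.55·0.5152) ≈ 0.3392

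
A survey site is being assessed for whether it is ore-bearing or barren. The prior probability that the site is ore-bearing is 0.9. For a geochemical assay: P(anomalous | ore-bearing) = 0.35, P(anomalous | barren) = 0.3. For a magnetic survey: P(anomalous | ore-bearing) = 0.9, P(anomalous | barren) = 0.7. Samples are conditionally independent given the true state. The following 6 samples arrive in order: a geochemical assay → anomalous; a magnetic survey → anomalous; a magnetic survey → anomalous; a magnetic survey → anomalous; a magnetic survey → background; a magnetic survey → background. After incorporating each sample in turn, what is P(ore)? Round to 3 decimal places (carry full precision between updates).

0.713

After a geochemical assay='anomalous': P(ore) = 0.35·0.9000 / (0.35·0.9000 + 0.3·0.1000) ≈ 0.9130
After a magnetic survey='anomalous': P(ore) = 0.9·0.9130 / (0.9·0.9130 + 0.7·0.0870) ≈ 0.9310
After a magnetic survey='anomalous': P(ore) = 0.9·0.9310 / (0.9·0.9310 + 0.7·0.0690) ≈ 0.9455
After a magnetic survey='anomalous': P(ore) = 0.9·0.9455 / (0.9·0.9455 + 0.7·0.0545) ≈ 0.9571
After a magnetic survey='background': P(ore) = 0.1·0.9571 / (0.1·0.9571 + 0.3·0.0429) ≈ 0.8815
After a magnetic survey='background': P(ore) = 0.1·0.8815 / (0.1·0.8815 + 0.3·0.1185) ≈ 0.7126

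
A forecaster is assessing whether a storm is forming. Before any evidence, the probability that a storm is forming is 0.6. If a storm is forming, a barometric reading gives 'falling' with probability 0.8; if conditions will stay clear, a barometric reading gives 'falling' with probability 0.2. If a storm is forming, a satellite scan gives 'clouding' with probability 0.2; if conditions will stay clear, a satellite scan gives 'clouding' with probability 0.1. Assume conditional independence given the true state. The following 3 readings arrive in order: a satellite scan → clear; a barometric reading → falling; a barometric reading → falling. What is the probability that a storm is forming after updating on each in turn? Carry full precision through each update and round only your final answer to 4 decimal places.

0.9552

After a satellite scan='clear': P(storm) = 0.8·0.6000 / (0.8·0.6000 + 0.9·0.4000) ≈ 0.5714
After a barometric reading='falling': P(storm) = 0.8·0.5714 / (0.8·0.5714 + 0.2·0.4286) ≈ 0.8421
After a barometric reading='falling': P(storm) = 0.8·0.8421 / (0.8·0.8421 + 0.2·0.1579) ≈ 0.9552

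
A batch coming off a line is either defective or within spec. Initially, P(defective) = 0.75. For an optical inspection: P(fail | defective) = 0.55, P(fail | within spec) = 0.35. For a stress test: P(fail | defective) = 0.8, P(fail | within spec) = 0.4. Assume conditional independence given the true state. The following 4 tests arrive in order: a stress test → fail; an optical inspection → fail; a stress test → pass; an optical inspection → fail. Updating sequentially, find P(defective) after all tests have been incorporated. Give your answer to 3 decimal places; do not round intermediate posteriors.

Apply Bayes' rule sequentially, carrying P(defective) forward.
After a stress test='fail': P(defective) = 0.8·0.7500 / (0.8·0.7500 + 0.4·0.2500) ≈ 0.8571
After an optical inspection='fail': P(defective) = 0.55·0.8571 / (0.55·0.8571 + 0.35·0.1429) ≈ 0.9041
After a stress test='pass': P(defective) = 0.2·0.9041 / (0.2·0.9041 + 0.6·0.0959) ≈ 0.7586
After an optical inspection='fail': P(defective) = 0.55·0.7586 / (0.55·0.7586 + 0.35·0.2414) ≈ 0.8316

0.832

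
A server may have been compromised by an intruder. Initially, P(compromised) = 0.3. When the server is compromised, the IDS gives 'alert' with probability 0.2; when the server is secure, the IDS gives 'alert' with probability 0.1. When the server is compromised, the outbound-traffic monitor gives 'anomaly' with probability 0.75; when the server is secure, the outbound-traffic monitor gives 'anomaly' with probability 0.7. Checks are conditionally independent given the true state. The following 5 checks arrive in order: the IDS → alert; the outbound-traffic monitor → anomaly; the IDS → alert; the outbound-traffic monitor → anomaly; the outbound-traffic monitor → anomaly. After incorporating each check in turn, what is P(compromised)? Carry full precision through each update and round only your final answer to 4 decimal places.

After the IDS='alert': P(compromised) = 0.2·0.3000 / (0.2·0.3000 + 0.1·0.7000) ≈ 0.4615
After the outbound-traffic monitor='anomaly': P(compromised) = 0.75·0.4615 / (0.75·0.4615 + 0.7·0.5385) ≈ 0.4787
After the IDS='alert': P(compromised) = 0.2·0.4787 / (0.2·0.4787 + 0.1·0.5213) ≈ 0.6475
After the outbound-traffic monitor='anomaly': P(compromised) = 0.75·0.6475 / (0.75·0.6475 + 0.7·0.3525) ≈ 0.6631
After the outbound-traffic monitor='anomaly': P(compromised) = 0.75·0.6631 / (0.75·0.6631 + 0.7·0.3369) ≈ 0.6783

0.6783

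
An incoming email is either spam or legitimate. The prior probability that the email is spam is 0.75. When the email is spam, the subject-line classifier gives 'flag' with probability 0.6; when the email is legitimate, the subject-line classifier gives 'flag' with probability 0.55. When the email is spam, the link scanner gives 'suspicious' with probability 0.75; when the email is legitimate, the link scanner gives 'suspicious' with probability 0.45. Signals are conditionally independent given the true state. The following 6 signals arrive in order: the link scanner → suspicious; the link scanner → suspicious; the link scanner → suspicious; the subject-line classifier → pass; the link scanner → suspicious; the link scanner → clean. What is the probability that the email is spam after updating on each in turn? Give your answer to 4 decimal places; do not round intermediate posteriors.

Each posterior becomes the prior for the next update.
After the link scanner='suspicious': P(spam) = 0.75·0.7500 / (0.75·0.7500 + 0.45·0.2500) ≈ 0.8333
After the link scanner='suspicious': P(spam) = 0.75·0.8333 / (0.75·0.8333 + 0.45·0.1667) ≈ 0.8929
After the link scanner='suspicious': P(spam) = 0.75·0.8929 / (0.75·0.8929 + 0.45·0.1071) ≈ 0.9328
After the subject-line classifier='pass': P(spam) = 0.4·0.9328 / (0.4·0.9328 + 0.45·0.0672) ≈ 0.9251
After the link scanner='suspicious': P(spam) = 0.75·0.9251 / (0.75·0.9251 + 0.45·0.0749) ≈ 0.9537
After the link scanner='clean': P(spam) = 0.25·0.9537 / (0.25·0.9537 + 0.55·0.0463) ≈ 0.9034

0.9034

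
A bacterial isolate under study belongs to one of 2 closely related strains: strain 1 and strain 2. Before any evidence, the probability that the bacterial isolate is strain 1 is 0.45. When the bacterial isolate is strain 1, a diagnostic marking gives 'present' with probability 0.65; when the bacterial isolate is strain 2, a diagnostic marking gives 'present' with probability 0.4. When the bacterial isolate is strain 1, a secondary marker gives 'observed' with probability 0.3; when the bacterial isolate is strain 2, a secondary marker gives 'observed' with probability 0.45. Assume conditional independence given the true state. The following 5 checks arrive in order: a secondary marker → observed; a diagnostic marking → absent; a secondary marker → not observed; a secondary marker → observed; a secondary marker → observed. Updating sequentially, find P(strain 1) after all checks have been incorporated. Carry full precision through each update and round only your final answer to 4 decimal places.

0.1525

Apply Bayes' rule sequentially, carrying P(strain 1) forward.
After a secondary marker='observed': P(strain 1) = 0.3·0.4500 / (0.3·0.4500 + 0.45·0.5500) ≈ 0.3529
After a diagnostic marking='absent': P(strain 1) = 0.35·0.3529 / (0.35·0.3529 + 0.6·0.6471) ≈ 0.2414
After a secondary marker='not observed': P(strain 1) = 0.7·0.2414 / (0.7·0.2414 + 0.55·0.7586) ≈ 0.2882
After a secondary marker='observed': P(strain 1) = 0.3·0.2882 / (0.3·0.2882 + 0.45·0.7118) ≈ 0.2126
After a secondary marker='observed': P(strain 1) = 0.3·0.2126 / (0.3·0.2126 + 0.45·0.7874) ≈ 0.1525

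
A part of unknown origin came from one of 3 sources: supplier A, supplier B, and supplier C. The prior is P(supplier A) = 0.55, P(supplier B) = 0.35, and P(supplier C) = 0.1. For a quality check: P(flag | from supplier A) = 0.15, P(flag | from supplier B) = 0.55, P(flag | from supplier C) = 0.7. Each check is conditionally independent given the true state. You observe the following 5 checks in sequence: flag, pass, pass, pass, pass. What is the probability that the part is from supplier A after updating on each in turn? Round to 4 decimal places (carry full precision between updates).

After 'flag': normaliser = 0.15·0.5500 + 0.55·0.3500 + 0.7·0.1000; P(supplier A) ≈ 0.2391, P(supplier B) ≈ 0.5580, P(supplier C) ≈ 0.2029
After 'pass': normaliser = 0.85·0.2391 + 0.45·0.5580 + 0.3·0.2029; P(supplier A) ≈ 0.3945, P(supplier B) ≈ 0.4873, P(supplier C) ≈ 0.1181
After 'pass': normaliser = 0.85·0.3945 + 0.45·0.4873 + 0.3·0.1181; P(supplier A) ≈ 0.5683, P(supplier B) ≈ 0.3716, P(supplier C) ≈ 0.0601
After 'pass': normaliser = 0.85·0.5683 + 0.45·0.3716 + 0.3·0.0601; P(supplier A) ≈ 0.7228, P(supplier B) ≈ 0.2502, P(supplier C) ≈ 0.0270
After 'pass': normaliser = 0.85·0.7228 + 0.45·0.2502 + 0.3·0.0270; P(supplier A) ≈ 0.8358, P(supplier B) ≈ 0.1532, P(supplier C) ≈ 0.0110

0.8358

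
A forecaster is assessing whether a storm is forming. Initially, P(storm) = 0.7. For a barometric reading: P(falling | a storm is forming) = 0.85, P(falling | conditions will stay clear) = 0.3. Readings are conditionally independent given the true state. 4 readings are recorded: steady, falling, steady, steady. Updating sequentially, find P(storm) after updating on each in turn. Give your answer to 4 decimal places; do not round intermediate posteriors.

After 'steady': P(storm) = 0.15·0.7000 / (0.15·0.7000 + 0.7·0.3000) ≈ 0.3333
After 'falling': P(storm) = 0.85·0.3333 / (0.85·0.3333 + 0.3·0.6667) ≈ 0.5862
After 'steady': P(storm) = 0.15·0.5862 / (0.15·0.5862 + 0.7·0.4138) ≈ 0.2329
After 'steady': P(storm) = 0.15·0.2329 / (0.15·0.2329 + 0.7·0.7671) ≈ 0.0611

0.0611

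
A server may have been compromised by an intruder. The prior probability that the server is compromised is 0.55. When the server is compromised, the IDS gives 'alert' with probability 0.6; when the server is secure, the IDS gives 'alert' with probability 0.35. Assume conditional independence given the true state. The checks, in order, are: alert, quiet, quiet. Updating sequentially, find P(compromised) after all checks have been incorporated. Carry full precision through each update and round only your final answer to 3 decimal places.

0.442

After 'alert': P(compromised) = 0.6·0.5500 / (0.6·0.5500 + 0.35·0.4500) ≈ 0.6769
After 'quiet': P(compromised) = 0.4·0.6769 / (0.4·0.6769 + 0.65·0.3231) ≈ 0.5632
After 'quiet': P(compromised) = 0.4·0.5632 / (0.4·0.5632 + 0.65·0.4368) ≈ 0.4424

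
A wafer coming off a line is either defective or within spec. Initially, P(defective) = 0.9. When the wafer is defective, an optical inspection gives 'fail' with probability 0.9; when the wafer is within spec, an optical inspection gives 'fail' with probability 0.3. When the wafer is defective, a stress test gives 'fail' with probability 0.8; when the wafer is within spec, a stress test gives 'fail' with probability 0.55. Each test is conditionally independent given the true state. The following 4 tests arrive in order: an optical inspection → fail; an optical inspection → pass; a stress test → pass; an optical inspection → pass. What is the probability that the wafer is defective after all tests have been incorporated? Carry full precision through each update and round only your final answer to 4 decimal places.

After an optical inspection='fail': P(defective) = 0.9·0.9000 / (0.9·0.9000 + 0.3·0.1000) ≈ 0.9643
After an optical inspection='pass': P(defective) = 0.1·0.9643 / (0.1·0.9643 + 0.7·0.0357) ≈ 0.7941
After a stress test='pass': P(defective) = 0.2·0.7941 / (0.2·0.7941 + 0.45·0.2059) ≈ 0.6316
After an optical inspection='pass': P(defective) = 0.1·0.6316 / (0.1·0.6316 + 0.7·0.3684) ≈ 0.1967

0.1967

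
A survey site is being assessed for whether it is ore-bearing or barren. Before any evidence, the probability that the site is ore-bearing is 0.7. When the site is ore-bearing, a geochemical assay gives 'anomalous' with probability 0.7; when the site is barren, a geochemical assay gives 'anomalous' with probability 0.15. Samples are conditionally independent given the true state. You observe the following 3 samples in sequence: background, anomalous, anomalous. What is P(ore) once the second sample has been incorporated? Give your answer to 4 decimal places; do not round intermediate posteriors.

After 'background': P(ore) = 0.3·0.7000 / (0.3·0.7000 + 0.85·0.3000) ≈ 0.4516
After 'anomalous': P(ore) = 0.7·0.4516 / (0.7·0.4516 + 0.15·0.5484) ≈ 0.7935

0.7935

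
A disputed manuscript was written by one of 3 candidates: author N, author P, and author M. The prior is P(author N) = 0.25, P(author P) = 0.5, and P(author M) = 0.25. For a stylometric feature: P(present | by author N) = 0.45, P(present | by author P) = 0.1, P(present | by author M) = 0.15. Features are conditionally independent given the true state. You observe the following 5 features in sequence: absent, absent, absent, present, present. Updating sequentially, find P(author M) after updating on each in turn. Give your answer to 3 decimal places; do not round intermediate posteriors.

0.223

After 'absent': normaliser = 0.55·0.2500 + 0.9·0.5000 + 0.85·0.2500; P(author N) ≈ 0.1719, P(author P) ≈ 0.5625, P(author M) ≈ 0.2656
After 'absent': normaliser = 0.55·0.1719 + 0.9·0.5625 + 0.85·0.2656; P(author N) ≈ 0.1144, P(author P) ≈ 0.6125, P(author M) ≈ 0.2732
After 'absent': normaliser = 0.55·0.1144 + 0.9·0.6125 + 0.85·0.2732; P(author N) ≈ 0.0743, P(author P) ≈ 0.6513, P(author M) ≈ 0.2743
After 'present': normaliser = 0.45·0.0743 + 0.1·0.6513 + 0.15·0.2743; P(author N) ≈ 0.2394, P(author P) ≈ 0.4661, P(author M) ≈ 0.2945
After 'present': normaliser = 0.45·0.2394 + 0.1·0.4661 + 0.15·0.2945; P(author N) ≈ 0.5426, P(author P) ≈ 0.2348, P(author M) ≈ 0.2225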